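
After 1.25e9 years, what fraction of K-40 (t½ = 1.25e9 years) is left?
N/N₀ = (1/2)^(t/t½) = 0.5 = 50%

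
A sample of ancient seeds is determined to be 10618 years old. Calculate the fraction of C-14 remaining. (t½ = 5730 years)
N/N₀ = (1/2)^(t/t½) = 0.2768 = 27.7%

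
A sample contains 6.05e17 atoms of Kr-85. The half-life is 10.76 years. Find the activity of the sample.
A = λN = 3.897e16 decays/year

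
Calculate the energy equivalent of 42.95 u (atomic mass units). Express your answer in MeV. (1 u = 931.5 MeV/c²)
E = mc² = 40010 MeV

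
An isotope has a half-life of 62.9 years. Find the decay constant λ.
λ = ln(2)/t½ = 0.01102 year⁻¹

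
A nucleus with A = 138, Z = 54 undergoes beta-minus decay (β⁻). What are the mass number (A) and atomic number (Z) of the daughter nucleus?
Daughter: A = 138, Z = 55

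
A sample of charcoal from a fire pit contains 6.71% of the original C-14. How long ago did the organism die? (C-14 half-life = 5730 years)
Age = t½ × log₂(1/ratio) = 22330 years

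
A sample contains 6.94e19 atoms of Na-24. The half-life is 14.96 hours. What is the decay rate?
A = λN = 3.216e18 decays/hour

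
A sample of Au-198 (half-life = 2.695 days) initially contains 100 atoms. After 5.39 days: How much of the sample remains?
N = N₀(1/2)^(t/t½) = 25 atoms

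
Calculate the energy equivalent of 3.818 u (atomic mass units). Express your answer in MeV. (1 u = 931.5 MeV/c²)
E = mc² = 3556 MeV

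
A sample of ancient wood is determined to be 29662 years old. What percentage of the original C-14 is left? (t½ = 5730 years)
N/N₀ = (1/2)^(t/t½) = 0.02765 = 2.76%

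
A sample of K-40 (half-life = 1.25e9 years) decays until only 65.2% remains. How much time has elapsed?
t = t½ × log₂(N₀/N) = 7.713e8 years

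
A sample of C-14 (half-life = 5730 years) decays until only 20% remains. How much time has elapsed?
t = t½ × log₂(N₀/N) = 13300 years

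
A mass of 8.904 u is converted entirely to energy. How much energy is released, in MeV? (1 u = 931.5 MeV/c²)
E = mc² = 8294 MeV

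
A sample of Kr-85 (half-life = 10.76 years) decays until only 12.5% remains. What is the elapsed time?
t = t½ × log₂(N₀/N) = 32.28 years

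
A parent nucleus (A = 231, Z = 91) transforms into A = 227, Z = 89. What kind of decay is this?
ΔA = -4, ΔZ = -2 ⇒ alpha decay (α)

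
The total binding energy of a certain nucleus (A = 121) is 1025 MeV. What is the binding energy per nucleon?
B.E./A = 1025/121 = 8.471 MeV/nucleon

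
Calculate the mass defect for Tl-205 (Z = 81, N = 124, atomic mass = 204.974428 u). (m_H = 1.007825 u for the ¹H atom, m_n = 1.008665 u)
Δm = Z·m_H + N·m_n − M = 1.734 u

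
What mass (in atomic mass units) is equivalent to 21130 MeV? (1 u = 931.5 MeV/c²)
m = E/c² = 22.68 u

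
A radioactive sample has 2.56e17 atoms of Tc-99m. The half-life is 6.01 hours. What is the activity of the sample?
A = λN = 2.953e16 decays/hour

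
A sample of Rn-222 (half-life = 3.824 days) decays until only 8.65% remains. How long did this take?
t = t½ × log₂(N₀/N) = 13.5 days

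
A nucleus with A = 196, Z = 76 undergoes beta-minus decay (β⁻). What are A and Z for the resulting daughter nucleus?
Daughter: A = 196, Z = 77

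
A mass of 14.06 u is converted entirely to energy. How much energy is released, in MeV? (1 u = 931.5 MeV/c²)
E = mc² = 13100 MeV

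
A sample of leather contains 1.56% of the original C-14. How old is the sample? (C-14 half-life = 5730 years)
Age = t½ × log₂(1/ratio) = 34390 years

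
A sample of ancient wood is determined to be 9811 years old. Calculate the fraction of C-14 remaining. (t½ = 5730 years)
N/N₀ = (1/2)^(t/t½) = 0.3052 = 30.5%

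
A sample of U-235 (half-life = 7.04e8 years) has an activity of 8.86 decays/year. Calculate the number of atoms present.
N = A/λ = 8.999e9 atoms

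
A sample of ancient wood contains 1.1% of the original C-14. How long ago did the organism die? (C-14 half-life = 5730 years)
Age = t½ × log₂(1/ratio) = 37280 years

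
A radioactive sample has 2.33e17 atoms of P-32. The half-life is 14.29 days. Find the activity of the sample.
A = λN = 1.13e16 decays/day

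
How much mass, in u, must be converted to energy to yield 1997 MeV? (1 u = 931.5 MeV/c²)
m = E/c² = 2.144 u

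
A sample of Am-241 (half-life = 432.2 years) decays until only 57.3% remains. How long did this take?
t = t½ × log₂(N₀/N) = 347.2 years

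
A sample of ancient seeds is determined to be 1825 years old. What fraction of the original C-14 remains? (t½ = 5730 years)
N/N₀ = (1/2)^(t/t½) = 0.8019 = 80.2%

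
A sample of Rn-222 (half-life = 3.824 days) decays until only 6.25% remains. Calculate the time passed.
t = t½ × log₂(N₀/N) = 15.3 days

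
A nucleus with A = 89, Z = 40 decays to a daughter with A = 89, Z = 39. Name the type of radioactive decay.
ΔA = 0, ΔZ = -1 ⇒ beta-plus decay (β⁺) or electron capture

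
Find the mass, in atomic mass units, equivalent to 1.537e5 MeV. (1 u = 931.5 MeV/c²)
m = E/c² = 165 u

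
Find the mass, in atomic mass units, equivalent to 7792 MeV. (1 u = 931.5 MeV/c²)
m = E/c² = 8.365 u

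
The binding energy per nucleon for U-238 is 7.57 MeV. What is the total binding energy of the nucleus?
B.E. = 7.57 × 238 = 1802 MeV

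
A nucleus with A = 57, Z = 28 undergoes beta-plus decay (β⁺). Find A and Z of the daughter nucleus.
Daughter: A = 57, Z = 27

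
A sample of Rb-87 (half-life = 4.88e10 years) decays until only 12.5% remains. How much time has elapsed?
t = t½ × log₂(N₀/N) = 1.464e11 years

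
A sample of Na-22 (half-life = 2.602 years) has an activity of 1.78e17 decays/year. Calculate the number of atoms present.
N = A/λ = 6.682e17 atoms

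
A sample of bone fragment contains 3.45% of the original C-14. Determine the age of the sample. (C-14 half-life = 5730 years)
Age = t½ × log₂(1/ratio) = 27830 years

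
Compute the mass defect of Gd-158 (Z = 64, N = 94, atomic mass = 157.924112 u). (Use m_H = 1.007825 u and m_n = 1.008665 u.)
Δm = Z·m_H + N·m_n − M = 1.391 u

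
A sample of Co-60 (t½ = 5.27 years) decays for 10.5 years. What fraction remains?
N/N₀ = (1/2)^(t/t½) = 0.2513 = 25.1%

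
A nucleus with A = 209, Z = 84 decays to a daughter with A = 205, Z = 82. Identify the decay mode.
ΔA = -4, ΔZ = -2 ⇒ alpha decay (α)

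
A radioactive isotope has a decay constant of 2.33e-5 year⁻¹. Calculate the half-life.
t½ = ln(2)/λ = 29750 years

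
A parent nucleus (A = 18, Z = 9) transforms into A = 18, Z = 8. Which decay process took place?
ΔA = 0, ΔZ = -1 ⇒ beta-plus decay (β⁺) or electron capture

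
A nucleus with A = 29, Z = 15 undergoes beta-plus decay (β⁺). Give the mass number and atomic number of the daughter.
Daughter: A = 29, Z = 14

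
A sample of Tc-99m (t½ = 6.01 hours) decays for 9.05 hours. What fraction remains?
N/N₀ = (1/2)^(t/t½) = 0.3521 = 35.2%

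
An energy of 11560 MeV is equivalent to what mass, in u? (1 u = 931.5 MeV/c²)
m = E/c² = 12.41 u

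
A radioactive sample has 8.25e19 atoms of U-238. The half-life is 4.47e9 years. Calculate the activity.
A = λN = 1.279e10 decays/year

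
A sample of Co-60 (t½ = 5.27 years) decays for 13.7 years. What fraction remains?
N/N₀ = (1/2)^(t/t½) = 0.165 = 16.5%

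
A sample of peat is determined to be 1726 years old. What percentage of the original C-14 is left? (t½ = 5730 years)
N/N₀ = (1/2)^(t/t½) = 0.8116 = 81.2%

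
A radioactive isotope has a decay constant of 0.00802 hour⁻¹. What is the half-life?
t½ = ln(2)/λ = 86.43 hours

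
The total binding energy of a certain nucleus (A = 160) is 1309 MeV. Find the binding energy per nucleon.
B.E./A = 1309/160 = 8.181 MeV/nucleon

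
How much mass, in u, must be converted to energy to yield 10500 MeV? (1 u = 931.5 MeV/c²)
m = E/c² = 11.27 u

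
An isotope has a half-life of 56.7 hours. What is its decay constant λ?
λ = ln(2)/t½ = 0.01222 hour⁻¹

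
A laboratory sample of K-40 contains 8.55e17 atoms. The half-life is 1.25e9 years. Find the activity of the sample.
A = λN = 4.741e8 decays/year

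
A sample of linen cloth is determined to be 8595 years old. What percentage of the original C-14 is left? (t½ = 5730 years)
N/N₀ = (1/2)^(t/t½) = 0.3536 = 35.4%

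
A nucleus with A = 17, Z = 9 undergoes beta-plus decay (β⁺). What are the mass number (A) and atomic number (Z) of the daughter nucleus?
Daughter: A = 17, Z = 8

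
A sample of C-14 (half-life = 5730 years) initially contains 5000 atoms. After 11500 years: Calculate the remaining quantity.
N = N₀(1/2)^(t/t½) = 1244 atoms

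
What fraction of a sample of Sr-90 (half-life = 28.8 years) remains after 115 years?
N/N₀ = (1/2)^(t/t½) = 0.0628 = 6.28%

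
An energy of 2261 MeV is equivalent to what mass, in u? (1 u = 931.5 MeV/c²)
m = E/c² = 2.427 u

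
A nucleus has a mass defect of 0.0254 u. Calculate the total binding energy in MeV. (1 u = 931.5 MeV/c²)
B.E. = Δm × 931.5 = 23.66 MeV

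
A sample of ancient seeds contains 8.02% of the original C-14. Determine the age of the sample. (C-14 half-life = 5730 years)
Age = t½ × log₂(1/ratio) = 20860 years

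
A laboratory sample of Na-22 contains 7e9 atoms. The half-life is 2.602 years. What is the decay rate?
A = λN = 1.865e9 decays/year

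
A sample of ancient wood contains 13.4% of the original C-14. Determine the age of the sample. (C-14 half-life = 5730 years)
Age = t½ × log₂(1/ratio) = 16620 years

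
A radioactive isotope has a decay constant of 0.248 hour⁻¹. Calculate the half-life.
t½ = ln(2)/λ = 2.795 hours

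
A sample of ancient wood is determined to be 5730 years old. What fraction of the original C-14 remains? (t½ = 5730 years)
N/N₀ = (1/2)^(t/t½) = 0.5 = 50%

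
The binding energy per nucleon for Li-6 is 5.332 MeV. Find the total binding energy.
B.E. = 5.332 × 6 = 31.99 MeV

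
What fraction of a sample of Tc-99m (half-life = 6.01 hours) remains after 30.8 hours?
N/N₀ = (1/2)^(t/t½) = 0.02866 = 2.87%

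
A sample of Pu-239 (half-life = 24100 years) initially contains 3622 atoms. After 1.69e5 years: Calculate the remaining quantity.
N = N₀(1/2)^(t/t½) = 28.05 atoms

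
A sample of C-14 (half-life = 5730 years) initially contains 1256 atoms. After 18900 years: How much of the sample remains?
N = N₀(1/2)^(t/t½) = 127.7 atoms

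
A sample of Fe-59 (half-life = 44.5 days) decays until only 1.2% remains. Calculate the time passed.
t = t½ × log₂(N₀/N) = 283.9 days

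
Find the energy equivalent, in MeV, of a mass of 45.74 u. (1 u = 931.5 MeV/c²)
E = mc² = 42610 MeV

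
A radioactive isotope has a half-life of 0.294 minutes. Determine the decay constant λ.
λ = ln(2)/t½ = 2.358 minute⁻¹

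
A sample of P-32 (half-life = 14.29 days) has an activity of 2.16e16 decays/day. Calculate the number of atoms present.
N = A/λ = 4.453e17 atoms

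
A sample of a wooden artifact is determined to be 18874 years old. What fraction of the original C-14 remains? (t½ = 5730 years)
N/N₀ = (1/2)^(t/t½) = 0.102 = 10.2%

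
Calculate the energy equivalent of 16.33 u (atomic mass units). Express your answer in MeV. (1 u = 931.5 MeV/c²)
E = mc² = 15210 MeV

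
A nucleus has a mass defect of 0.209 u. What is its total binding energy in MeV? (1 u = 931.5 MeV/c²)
B.E. = Δm × 931.5 = 194.7 MeV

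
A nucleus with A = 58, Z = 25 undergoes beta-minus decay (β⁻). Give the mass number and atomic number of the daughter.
Daughter: A = 58, Z = 26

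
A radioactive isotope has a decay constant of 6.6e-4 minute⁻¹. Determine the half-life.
t½ = ln(2)/λ = 1050 minutes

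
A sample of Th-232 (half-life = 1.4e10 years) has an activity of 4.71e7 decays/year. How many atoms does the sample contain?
N = A/λ = 9.513e17 atoms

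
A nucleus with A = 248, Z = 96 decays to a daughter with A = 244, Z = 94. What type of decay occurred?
ΔA = -4, ΔZ = -2 ⇒ alpha decay (α)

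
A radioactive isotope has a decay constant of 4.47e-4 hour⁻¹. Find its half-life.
t½ = ln(2)/λ = 1551 hours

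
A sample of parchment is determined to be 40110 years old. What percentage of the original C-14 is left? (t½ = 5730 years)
N/N₀ = (1/2)^(t/t½) = 0.007812 = 0.781%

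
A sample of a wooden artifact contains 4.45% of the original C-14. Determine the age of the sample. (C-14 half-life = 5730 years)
Age = t½ × log₂(1/ratio) = 25730 years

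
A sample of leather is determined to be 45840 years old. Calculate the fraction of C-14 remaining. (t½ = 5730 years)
N/N₀ = (1/2)^(t/t½) = 0.003906 = 0.391%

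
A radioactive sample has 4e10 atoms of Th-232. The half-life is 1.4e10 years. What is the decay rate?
A = λN = 1.98 decays/year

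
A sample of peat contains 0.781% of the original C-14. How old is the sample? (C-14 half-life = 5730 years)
Age = t½ × log₂(1/ratio) = 40110 years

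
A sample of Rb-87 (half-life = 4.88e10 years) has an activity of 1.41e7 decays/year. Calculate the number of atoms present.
N = A/λ = 9.927e17 atoms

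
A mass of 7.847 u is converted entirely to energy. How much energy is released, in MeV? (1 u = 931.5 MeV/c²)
E = mc² = 7309 MeV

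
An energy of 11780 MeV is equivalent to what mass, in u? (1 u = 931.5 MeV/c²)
m = E/c² = 12.65 u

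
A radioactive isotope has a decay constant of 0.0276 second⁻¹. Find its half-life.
t½ = ln(2)/λ = 25.11 seconds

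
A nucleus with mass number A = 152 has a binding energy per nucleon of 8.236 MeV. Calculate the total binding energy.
B.E. = 8.236 × 152 = 1252 MeV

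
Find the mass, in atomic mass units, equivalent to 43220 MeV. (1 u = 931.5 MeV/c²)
m = E/c² = 46.4 u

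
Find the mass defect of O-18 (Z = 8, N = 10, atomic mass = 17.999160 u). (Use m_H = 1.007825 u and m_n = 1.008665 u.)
Δm = Z·m_H + N·m_n − M = 0.1501 u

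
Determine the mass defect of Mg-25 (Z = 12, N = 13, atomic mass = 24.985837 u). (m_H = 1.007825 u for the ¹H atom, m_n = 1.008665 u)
Δm = Z·m_H + N·m_n − M = 0.2207 u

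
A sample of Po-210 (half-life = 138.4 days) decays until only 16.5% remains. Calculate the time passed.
t = t½ × log₂(N₀/N) = 359.8 days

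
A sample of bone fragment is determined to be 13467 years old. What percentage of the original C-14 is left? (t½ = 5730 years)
N/N₀ = (1/2)^(t/t½) = 0.1961 = 19.6%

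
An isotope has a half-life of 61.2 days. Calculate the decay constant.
λ = ln(2)/t½ = 0.01133 day⁻¹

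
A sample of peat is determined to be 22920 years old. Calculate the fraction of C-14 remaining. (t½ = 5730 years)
N/N₀ = (1/2)^(t/t½) = 0.0625 = 6.25%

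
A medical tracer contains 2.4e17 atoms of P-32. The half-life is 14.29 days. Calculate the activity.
A = λN = 1.164e16 decays/day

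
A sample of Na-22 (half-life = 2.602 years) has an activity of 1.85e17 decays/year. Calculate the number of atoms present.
N = A/λ = 6.945e17 atoms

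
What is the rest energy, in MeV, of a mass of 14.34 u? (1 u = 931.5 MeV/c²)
E = mc² = 13360 MeV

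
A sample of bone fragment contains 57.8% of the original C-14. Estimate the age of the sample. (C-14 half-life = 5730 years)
Age = t½ × log₂(1/ratio) = 4532 years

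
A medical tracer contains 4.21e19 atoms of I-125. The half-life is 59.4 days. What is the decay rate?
A = λN = 4.913e17 decays/day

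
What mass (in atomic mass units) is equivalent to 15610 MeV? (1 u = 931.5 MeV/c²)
m = E/c² = 16.76 u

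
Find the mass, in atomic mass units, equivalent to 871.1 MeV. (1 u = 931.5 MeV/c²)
m = E/c² = 0.9352 u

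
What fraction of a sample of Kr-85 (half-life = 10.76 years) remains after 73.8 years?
N/N₀ = (1/2)^(t/t½) = 0.008616 = 0.862%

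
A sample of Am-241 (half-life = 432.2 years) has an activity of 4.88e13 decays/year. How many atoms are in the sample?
N = A/λ = 3.043e16 atoms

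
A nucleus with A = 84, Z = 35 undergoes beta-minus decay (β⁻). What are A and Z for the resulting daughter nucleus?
Daughter: A = 84, Z = 36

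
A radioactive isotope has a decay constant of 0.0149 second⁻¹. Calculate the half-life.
t½ = ln(2)/λ = 46.52 seconds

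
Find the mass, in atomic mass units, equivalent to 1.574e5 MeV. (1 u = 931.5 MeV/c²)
m = E/c² = 169 u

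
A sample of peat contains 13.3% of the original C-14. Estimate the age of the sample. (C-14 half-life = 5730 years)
Age = t½ × log₂(1/ratio) = 16680 years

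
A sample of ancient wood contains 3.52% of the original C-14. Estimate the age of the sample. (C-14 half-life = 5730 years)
Age = t½ × log₂(1/ratio) = 27670 years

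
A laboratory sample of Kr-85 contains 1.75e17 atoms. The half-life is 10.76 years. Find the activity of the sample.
A = λN = 1.127e16 decays/year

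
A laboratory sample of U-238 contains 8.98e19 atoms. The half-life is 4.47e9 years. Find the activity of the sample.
A = λN = 1.392e10 decays/year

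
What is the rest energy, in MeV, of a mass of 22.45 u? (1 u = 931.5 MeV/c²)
E = mc² = 20910 MeV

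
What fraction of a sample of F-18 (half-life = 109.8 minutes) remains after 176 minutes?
N/N₀ = (1/2)^(t/t½) = 0.3292 = 32.9%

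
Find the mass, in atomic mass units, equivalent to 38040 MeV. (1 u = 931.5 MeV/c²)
m = E/c² = 40.84 u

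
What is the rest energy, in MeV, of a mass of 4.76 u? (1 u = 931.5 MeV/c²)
E = mc² = 4434 MeV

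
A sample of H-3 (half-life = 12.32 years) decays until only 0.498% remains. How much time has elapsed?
t = t½ × log₂(N₀/N) = 94.24 years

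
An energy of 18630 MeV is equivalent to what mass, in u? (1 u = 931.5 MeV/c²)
m = E/c² = 20 u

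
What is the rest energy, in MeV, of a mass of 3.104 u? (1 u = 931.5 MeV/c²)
E = mc² = 2891 MeV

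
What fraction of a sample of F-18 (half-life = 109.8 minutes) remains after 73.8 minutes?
N/N₀ = (1/2)^(t/t½) = 0.6276 = 62.8%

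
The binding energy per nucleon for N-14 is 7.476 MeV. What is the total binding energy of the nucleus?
B.E. = 7.476 × 14 = 104.7 MeV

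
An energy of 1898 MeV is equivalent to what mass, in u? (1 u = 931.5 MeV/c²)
m = E/c² = 2.038 u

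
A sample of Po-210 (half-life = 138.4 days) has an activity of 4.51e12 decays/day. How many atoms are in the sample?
N = A/λ = 9.005e14 atoms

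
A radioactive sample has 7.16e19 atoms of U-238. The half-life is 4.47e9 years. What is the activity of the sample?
A = λN = 1.11e10 decays/year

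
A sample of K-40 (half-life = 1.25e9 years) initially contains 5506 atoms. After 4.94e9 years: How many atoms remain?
N = N₀(1/2)^(t/t½) = 355.8 atoms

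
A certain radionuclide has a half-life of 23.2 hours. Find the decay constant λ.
λ = ln(2)/t½ = 0.02988 hour⁻¹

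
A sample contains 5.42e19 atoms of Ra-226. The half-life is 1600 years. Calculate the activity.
A = λN = 2.348e16 decays/year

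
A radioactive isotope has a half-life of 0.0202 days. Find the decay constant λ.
λ = ln(2)/t½ = 34.31 day⁻¹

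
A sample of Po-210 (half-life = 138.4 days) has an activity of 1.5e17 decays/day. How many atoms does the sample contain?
N = A/λ = 2.995e19 atoms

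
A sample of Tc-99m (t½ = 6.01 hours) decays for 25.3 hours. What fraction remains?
N/N₀ = (1/2)^(t/t½) = 0.05405 = 5.4%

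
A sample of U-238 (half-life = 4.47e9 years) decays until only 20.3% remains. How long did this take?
t = t½ × log₂(N₀/N) = 1.028e10 years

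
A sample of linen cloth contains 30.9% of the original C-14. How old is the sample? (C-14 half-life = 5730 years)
Age = t½ × log₂(1/ratio) = 9708 years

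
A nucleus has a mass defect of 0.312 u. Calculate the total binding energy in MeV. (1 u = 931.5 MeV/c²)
B.E. = Δm × 931.5 = 290.6 MeV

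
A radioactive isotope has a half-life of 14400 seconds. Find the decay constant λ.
λ = ln(2)/t½ = 4.814e-5 second⁻¹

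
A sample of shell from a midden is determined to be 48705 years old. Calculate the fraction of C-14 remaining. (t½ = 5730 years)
N/N₀ = (1/2)^(t/t½) = 0.002762 = 0.276%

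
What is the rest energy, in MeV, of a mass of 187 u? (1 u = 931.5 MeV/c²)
E = mc² = 1.742e5 MeV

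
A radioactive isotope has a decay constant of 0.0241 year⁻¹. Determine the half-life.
t½ = ln(2)/λ = 28.76 years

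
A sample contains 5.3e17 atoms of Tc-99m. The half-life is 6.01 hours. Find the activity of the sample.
A = λN = 6.113e16 decays/hour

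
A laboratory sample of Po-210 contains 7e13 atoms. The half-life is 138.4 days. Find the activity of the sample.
A = λN = 3.506e11 decays/day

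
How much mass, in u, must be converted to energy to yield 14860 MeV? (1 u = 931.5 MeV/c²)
m = E/c² = 15.95 u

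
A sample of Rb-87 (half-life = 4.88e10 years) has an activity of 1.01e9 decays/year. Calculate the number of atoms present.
N = A/λ = 7.111e19 atoms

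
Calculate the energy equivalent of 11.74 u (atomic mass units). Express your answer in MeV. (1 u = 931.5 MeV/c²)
E = mc² = 10940 MeV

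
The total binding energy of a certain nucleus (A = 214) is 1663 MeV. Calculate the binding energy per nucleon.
B.E./A = 1663/214 = 7.771 MeV/nucleon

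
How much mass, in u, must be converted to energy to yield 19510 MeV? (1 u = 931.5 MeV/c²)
m = E/c² = 20.94 u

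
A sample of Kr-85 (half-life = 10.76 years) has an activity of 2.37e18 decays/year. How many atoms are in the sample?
N = A/λ = 3.679e19 atoms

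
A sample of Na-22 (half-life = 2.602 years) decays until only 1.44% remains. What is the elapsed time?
t = t½ × log₂(N₀/N) = 15.92 years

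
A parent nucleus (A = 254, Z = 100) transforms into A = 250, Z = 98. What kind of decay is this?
ΔA = -4, ΔZ = -2 ⇒ alpha decay (α)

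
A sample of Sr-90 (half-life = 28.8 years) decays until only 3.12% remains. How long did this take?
t = t½ × log₂(N₀/N) = 144.1 years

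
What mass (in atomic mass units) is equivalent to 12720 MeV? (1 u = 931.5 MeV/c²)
m = E/c² = 13.66 u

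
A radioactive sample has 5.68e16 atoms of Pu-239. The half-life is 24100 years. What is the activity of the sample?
A = λN = 1.634e12 decays/year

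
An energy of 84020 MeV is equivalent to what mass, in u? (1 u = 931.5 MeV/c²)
m = E/c² = 90.2 u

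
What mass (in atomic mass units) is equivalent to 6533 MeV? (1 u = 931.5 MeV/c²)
m = E/c² = 7.013 u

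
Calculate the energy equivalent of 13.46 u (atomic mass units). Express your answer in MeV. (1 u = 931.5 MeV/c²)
E = mc² = 12540 MeV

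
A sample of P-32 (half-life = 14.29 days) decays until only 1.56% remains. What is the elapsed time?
t = t½ × log₂(N₀/N) = 85.77 days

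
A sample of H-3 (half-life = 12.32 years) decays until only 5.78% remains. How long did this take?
t = t½ × log₂(N₀/N) = 50.67 years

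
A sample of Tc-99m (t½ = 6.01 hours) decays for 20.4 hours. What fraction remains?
N/N₀ = (1/2)^(t/t½) = 0.0951 = 9.51%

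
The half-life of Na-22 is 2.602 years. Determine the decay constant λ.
λ = ln(2)/t½ = 0.2664 year⁻¹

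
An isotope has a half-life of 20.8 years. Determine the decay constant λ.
λ = ln(2)/t½ = 0.03332 year⁻¹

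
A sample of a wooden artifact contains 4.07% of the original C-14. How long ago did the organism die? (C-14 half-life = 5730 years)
Age = t½ × log₂(1/ratio) = 26470 years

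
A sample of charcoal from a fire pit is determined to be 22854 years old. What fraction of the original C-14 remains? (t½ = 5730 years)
N/N₀ = (1/2)^(t/t½) = 0.063 = 6.3%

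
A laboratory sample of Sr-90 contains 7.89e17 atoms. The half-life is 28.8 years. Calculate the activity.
A = λN = 1.899e16 decays/year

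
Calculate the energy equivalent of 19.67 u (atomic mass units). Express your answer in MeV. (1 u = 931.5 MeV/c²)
E = mc² = 18320 MeV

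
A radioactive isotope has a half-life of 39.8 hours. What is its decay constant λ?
λ = ln(2)/t½ = 0.01742 hour⁻¹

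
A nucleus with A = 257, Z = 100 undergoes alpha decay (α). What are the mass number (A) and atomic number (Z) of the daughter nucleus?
Daughter: A = 253, Z = 98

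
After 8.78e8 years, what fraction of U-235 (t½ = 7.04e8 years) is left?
N/N₀ = (1/2)^(t/t½) = 0.4213 = 42.1%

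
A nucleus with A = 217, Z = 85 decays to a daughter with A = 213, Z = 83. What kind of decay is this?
ΔA = -4, ΔZ = -2 ⇒ alpha decay (α)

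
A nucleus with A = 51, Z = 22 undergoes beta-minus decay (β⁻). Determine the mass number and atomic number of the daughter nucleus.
Daughter: A = 51, Z = 23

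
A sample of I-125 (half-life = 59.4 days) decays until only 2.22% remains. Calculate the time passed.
t = t½ × log₂(N₀/N) = 326.3 days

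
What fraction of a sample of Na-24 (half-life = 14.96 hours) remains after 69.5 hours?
N/N₀ = (1/2)^(t/t½) = 0.03995 = 3.99%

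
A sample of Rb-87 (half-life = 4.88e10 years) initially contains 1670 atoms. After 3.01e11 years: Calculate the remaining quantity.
N = N₀(1/2)^(t/t½) = 23.22 atoms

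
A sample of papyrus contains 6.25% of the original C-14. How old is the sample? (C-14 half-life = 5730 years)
Age = t½ × log₂(1/ratio) = 22920 years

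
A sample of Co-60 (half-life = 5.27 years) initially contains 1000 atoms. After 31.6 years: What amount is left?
N = N₀(1/2)^(t/t½) = 15.67 atoms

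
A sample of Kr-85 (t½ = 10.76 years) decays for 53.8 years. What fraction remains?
N/N₀ = (1/2)^(t/t½) = 0.03125 = 3.12%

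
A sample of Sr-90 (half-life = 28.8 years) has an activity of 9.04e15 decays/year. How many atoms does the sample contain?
N = A/λ = 3.756e17 atoms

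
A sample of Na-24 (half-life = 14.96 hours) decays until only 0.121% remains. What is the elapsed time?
t = t½ × log₂(N₀/N) = 145 hours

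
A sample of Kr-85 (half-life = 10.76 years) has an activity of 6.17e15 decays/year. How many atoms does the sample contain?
N = A/λ = 9.578e16 atoms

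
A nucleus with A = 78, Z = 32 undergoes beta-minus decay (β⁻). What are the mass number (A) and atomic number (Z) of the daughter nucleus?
Daughter: A = 78, Z = 33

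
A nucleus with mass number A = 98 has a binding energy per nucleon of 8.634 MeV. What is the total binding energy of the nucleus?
B.E. = 8.634 × 98 = 846.1 MeV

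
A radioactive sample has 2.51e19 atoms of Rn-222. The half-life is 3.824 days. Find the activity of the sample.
A = λN = 4.55e18 decays/day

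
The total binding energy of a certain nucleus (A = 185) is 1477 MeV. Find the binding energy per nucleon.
B.E./A = 1477/185 = 7.984 MeV/nucleon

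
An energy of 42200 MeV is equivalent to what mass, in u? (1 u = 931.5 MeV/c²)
m = E/c² = 45.3 u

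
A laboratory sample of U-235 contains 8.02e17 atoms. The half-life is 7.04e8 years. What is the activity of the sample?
A = λN = 7.896e8 decays/year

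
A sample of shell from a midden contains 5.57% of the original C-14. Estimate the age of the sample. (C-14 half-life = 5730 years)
Age = t½ × log₂(1/ratio) = 23870 years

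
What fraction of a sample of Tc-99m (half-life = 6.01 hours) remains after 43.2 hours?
N/N₀ = (1/2)^(t/t½) = 0.006858 = 0.686%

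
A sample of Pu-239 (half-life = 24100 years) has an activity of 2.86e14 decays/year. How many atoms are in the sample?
N = A/λ = 9.944e18 atoms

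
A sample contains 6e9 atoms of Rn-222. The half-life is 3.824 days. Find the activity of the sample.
A = λN = 1.088e9 decays/day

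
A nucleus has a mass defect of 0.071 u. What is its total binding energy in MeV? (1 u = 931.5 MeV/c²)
B.E. = Δm × 931.5 = 66.14 MeV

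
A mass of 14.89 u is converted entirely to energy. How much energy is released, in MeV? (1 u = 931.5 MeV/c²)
E = mc² = 13870 MeV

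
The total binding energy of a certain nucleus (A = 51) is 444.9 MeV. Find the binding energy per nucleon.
B.E./A = 444.9/51 = 8.724 MeV/nucleon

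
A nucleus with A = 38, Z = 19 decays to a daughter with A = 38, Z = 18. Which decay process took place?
ΔA = 0, ΔZ = -1 ⇒ beta-plus decay (β⁺) or electron capture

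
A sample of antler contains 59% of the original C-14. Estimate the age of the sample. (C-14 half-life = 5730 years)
Age = t½ × log₂(1/ratio) = 4362 years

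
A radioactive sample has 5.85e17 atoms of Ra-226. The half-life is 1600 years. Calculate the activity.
A = λN = 2.534e14 decays/year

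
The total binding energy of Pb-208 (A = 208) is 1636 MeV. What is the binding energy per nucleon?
B.E./A = 1636/208 = 7.865 MeV/nucleon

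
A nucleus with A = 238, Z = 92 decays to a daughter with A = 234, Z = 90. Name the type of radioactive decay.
ΔA = -4, ΔZ = -2 ⇒ alpha decay (α)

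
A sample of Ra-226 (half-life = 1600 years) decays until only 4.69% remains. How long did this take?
t = t½ × log₂(N₀/N) = 7063 years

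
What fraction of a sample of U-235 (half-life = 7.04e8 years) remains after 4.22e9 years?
N/N₀ = (1/2)^(t/t½) = 0.01569 = 1.57%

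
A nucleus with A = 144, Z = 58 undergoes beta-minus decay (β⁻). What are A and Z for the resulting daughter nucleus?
Daughter: A = 144, Z = 59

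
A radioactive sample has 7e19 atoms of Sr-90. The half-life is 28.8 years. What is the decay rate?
A = λN = 1.685e18 decays/year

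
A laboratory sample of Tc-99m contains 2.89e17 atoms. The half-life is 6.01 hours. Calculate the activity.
A = λN = 3.333e16 decays/hour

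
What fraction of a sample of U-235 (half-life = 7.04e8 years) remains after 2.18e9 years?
N/N₀ = (1/2)^(t/t½) = 0.1169 = 11.7%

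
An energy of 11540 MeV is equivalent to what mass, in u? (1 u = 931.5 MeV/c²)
m = E/c² = 12.39 u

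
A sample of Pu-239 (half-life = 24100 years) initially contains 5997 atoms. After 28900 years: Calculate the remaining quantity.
N = N₀(1/2)^(t/t½) = 2612 atoms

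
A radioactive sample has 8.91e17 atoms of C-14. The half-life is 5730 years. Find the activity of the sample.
A = λN = 1.078e14 decays/year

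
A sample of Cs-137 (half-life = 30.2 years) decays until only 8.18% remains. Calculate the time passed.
t = t½ × log₂(N₀/N) = 109.1 years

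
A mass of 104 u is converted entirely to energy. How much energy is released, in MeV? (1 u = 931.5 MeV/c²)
E = mc² = 96880 MeV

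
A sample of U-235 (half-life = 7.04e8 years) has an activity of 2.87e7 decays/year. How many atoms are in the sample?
N = A/λ = 2.915e16 atoms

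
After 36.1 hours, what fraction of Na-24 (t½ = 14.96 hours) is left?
N/N₀ = (1/2)^(t/t½) = 0.1878 = 18.8%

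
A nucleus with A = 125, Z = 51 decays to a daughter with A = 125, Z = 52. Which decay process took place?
ΔA = 0, ΔZ = +1 ⇒ beta-minus decay (β⁻)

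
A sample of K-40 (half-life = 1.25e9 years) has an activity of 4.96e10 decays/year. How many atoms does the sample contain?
N = A/λ = 8.945e19 atoms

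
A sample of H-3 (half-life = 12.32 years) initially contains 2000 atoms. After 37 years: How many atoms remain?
N = N₀(1/2)^(t/t½) = 249.4 atoms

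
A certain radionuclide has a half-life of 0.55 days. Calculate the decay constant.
λ = ln(2)/t½ = 1.26 day⁻¹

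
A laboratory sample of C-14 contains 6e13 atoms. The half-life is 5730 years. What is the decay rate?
A = λN = 7.258e9 decays/year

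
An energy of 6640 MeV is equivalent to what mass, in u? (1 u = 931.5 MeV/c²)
m = E/c² = 7.128 u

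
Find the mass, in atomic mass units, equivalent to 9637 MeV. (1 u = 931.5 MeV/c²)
m = E/c² = 10.35 u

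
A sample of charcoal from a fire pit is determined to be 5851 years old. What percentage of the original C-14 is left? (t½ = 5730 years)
N/N₀ = (1/2)^(t/t½) = 0.4927 = 49.3%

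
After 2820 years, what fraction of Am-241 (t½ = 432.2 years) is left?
N/N₀ = (1/2)^(t/t½) = 0.01086 = 1.09%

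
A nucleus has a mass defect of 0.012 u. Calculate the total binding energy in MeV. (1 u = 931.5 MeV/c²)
B.E. = Δm × 931.5 = 11.18 MeV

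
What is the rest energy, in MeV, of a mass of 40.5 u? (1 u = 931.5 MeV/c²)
E = mc² = 37730 MeV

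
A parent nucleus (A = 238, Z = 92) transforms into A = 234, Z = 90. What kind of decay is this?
ΔA = -4, ΔZ = -2 ⇒ alpha decay (α)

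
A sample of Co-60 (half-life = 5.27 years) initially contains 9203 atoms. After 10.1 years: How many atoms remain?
N = N₀(1/2)^(t/t½) = 2438 atoms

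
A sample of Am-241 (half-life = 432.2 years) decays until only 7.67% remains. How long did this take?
t = t½ × log₂(N₀/N) = 1601 years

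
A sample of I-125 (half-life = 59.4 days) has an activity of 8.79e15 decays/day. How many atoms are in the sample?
N = A/λ = 7.533e17 atoms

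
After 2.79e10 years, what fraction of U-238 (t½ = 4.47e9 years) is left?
N/N₀ = (1/2)^(t/t½) = 0.01322 = 1.32%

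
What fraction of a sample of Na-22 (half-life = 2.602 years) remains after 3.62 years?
N/N₀ = (1/2)^(t/t½) = 0.3812 = 38.1%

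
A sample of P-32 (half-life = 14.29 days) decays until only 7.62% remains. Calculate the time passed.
t = t½ × log₂(N₀/N) = 53.07 days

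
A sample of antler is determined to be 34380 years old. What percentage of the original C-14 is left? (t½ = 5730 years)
N/N₀ = (1/2)^(t/t½) = 0.01562 = 1.56%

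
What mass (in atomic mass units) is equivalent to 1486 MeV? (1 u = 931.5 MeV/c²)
m = E/c² = 1.595 u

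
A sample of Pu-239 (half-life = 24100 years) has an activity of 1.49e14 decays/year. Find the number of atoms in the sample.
N = A/λ = 5.181e18 atoms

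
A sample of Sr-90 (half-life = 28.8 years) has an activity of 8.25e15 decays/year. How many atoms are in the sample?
N = A/λ = 3.428e17 atoms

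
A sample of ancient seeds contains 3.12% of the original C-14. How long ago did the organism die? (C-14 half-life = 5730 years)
Age = t½ × log₂(1/ratio) = 28660 years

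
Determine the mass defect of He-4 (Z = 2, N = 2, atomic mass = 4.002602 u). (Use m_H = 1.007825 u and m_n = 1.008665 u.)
Δm = Z·m_H + N·m_n − M = 0.03038 u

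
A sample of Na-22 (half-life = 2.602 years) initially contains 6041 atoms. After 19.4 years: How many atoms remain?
N = N₀(1/2)^(t/t½) = 34.41 atoms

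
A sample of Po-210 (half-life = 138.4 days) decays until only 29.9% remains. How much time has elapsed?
t = t½ × log₂(N₀/N) = 241.1 days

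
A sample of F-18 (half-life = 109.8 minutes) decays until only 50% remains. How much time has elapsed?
t = t½ × log₂(N₀/N) = 109.8 minutes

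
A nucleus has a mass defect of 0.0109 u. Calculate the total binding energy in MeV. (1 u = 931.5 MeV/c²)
B.E. = Δm × 931.5 = 10.15 MeV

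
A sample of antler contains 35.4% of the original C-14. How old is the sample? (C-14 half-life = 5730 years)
Age = t½ × log₂(1/ratio) = 8585 years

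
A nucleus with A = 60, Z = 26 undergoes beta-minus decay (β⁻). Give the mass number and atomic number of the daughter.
Daughter: A = 60, Z = 27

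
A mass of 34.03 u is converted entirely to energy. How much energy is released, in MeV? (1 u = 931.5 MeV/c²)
E = mc² = 31700 MeV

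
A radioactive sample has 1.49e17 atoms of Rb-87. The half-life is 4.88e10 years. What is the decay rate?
A = λN = 2.116e6 decays/year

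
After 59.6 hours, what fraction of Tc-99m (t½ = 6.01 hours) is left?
N/N₀ = (1/2)^(t/t½) = 0.001035 = 0.103%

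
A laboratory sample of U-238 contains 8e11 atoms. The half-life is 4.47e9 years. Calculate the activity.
A = λN = 124.1 decays/year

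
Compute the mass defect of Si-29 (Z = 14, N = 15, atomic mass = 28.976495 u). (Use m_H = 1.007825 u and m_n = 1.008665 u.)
Δm = Z·m_H + N·m_n − M = 0.263 u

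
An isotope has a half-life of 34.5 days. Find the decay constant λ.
λ = ln(2)/t½ = 0.02009 day⁻¹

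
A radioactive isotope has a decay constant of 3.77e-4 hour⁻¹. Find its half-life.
t½ = ln(2)/λ = 1839 hours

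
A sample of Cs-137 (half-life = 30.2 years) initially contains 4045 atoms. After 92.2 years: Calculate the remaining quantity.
N = N₀(1/2)^(t/t½) = 487.4 atoms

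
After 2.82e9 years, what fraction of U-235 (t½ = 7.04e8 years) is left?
N/N₀ = (1/2)^(t/t½) = 0.06225 = 6.23%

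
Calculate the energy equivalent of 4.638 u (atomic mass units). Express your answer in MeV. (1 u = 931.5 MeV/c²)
E = mc² = 4320 MeV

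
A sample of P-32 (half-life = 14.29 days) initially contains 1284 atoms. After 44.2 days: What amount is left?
N = N₀(1/2)^(t/t½) = 150.5 atoms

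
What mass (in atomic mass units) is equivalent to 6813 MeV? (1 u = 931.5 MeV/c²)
m = E/c² = 7.314 u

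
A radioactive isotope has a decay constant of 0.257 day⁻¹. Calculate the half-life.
t½ = ln(2)/λ = 2.697 days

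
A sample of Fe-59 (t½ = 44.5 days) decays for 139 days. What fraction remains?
N/N₀ = (1/2)^(t/t½) = 0.1147 = 11.5%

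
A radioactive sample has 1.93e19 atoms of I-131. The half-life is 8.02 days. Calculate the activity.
A = λN = 1.668e18 decays/day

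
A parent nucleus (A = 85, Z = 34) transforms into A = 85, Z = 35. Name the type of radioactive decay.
ΔA = 0, ΔZ = +1 ⇒ beta-minus decay (β⁻)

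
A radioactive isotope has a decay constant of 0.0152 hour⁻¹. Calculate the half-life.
t½ = ln(2)/λ = 45.6 hours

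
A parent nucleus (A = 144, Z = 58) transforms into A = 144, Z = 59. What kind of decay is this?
ΔA = 0, ΔZ = +1 ⇒ beta-minus decay (β⁻)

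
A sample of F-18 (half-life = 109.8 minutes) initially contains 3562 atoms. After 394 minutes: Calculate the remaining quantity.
N = N₀(1/2)^(t/t½) = 296.1 atoms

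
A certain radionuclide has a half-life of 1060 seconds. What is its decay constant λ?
λ = ln(2)/t½ = 6.539e-4 second⁻¹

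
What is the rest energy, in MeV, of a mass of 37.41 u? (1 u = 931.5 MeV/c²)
E = mc² = 34850 MeV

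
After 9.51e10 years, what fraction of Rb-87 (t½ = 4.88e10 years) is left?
N/N₀ = (1/2)^(t/t½) = 0.259 = 25.9%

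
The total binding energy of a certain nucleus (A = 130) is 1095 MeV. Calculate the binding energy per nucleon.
B.E./A = 1095/130 = 8.423 MeV/nucleon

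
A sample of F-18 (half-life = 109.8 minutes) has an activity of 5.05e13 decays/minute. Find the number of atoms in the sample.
N = A/λ = 8e15 atoms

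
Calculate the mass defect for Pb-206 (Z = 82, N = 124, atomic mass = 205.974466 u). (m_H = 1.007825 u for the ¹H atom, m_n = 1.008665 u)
Δm = Z·m_H + N·m_n − M = 1.742 u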